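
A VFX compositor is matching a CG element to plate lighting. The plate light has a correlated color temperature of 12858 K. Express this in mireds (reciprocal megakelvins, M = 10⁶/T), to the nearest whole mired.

78 mireds

M = 10⁶ / 12858 = 77.773 → 78 mireds.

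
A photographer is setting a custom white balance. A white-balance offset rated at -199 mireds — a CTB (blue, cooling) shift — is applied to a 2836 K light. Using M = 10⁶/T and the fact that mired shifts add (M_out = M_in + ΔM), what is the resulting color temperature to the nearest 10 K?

M_in = 10⁶/2836 = 352.61 mireds.
M_out = 352.61 + (-199) = 153.61 mireds.
T_out = 10⁶/153.61 = 6510.0 K → 6510 K.

6510 K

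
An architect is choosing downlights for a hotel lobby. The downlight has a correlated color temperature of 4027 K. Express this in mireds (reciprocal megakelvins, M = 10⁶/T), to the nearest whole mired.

M = 10⁶ / 4027 = 248.324 → 248 mireds.

248 mireds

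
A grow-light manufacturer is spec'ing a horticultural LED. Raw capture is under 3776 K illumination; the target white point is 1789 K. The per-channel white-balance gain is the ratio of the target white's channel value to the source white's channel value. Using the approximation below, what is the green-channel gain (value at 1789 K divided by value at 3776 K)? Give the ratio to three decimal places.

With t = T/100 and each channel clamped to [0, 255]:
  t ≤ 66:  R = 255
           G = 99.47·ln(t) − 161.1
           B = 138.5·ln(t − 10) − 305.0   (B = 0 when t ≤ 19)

0.629

At 3776 K (t = 37.76):
  G = 99.47·ln 37.76 − 161.1 = 99.47·3.6313 − 161.1 = 200.100.
At 1789 K (t = 17.89):
  G = 99.47·ln 17.89 − 161.1 = 99.47·2.8842 − 161.1 = 125.796.
Gain = 125.796 / 200.100 = 0.6287 → 0.629.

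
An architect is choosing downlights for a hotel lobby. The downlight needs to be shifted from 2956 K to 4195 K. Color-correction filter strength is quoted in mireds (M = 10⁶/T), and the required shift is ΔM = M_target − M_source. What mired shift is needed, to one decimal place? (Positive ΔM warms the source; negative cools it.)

-99.9 mireds

M_source = 10⁶/2956 = 338.295; M_target = 10⁶/4195 = 238.379.
ΔM = 238.379 − 338.295 = -99.916 → -99.9 mireds, a cooling shift.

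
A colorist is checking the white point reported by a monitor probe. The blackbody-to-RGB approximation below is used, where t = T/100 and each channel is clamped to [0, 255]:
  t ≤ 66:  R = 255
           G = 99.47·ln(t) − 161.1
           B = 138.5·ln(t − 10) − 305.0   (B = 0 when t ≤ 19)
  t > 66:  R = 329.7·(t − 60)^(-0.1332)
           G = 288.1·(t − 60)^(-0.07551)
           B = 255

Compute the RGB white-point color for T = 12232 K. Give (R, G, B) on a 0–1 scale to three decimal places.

(0.746, 0.827, 1.000)

t = 12232/100 = 122.32; the t > 66 branch applies.
R = 329.7·(122.32 − 60)^(-0.1332) = 329.7·62.32^(-0.1332) = 329.7·0.57671 = 190.140.
G = 288.1·(122.32 − 60)^(-0.07551) = 288.1·62.32^(-0.07551) = 288.1·0.73196 = 210.878.
B = 255 by definition for t > 66.
Dividing each by 255: (0.7456, 0.8270, 1.0000) → (0.746, 0.827, 1.000).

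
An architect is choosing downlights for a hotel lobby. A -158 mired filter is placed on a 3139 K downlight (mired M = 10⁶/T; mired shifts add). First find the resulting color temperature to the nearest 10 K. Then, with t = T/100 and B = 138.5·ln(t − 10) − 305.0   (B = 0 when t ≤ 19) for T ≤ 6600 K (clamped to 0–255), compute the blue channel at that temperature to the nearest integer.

243

M_in = 10⁶/3139 = 318.57; M_out = 318.57 + (-158) = 160.57.
T_out = 10⁶/160.57 = 6227.7 K → 6230 K; t = 62.3.
B = 138.5·ln(62.3 − 10) − 305.0 = 138.5·ln 52.3 − 305.0 = 138.5·3.9570 − 305.0 = 243.044.
Rounded: 243.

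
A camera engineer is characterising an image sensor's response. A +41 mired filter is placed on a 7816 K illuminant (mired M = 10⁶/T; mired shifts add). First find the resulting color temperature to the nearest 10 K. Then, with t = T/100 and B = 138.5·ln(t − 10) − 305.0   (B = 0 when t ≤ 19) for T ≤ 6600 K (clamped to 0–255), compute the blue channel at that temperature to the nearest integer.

235

M_in = 10⁶/7816 = 127.94; M_out = 127.94 + (+41) = 168.94.
T_out = 10⁶/168.94 = 5919.2 K → 5920 K; t = 59.2.
B = 138.5·ln(59.2 − 10) − 305.0 = 138.5·ln 49.2 − 305.0 = 138.5·3.8959 − 305.0 = 234.581.
Rounded: 235.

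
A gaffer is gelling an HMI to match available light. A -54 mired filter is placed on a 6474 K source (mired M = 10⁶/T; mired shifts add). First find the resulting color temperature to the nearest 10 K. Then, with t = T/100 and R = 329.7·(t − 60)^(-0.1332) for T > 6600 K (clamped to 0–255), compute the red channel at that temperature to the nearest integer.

202

M_in = 10⁶/6474 = 154.46; M_out = 154.46 + (-54) = 100.46.
T_out = 10⁶/100.46 = 9953.8 K → 9950 K; t = 99.5.
R = 329.7·(99.5 − 60)^(-0.1332) = 329.7·39.5^(-0.1332) = 329.7·0.61282 = 202.047.
Rounded: 202.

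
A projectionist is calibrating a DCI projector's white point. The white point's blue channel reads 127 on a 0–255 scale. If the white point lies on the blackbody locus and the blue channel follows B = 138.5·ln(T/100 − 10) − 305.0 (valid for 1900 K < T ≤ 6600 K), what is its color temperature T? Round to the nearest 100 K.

ln(t − 10) = (127 + 305.0) / 138.5 = 3.1191.
t − 10 = e^3.1191 = 22.627, so t = 32.627.
T = 100·t = 3263 K → 3300 K to the nearest 100 K.

3300 K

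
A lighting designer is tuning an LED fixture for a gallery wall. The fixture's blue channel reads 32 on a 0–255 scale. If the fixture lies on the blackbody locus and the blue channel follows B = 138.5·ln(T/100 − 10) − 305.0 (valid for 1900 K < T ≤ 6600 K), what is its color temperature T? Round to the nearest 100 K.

2100 K

ln(t − 10) = (32 + 305.0) / 138.5 = 2.4332.
t − 10 = e^2.4332 = 11.395, so t = 21.395.
T = 100·t = 2140 K → 2100 K to the nearest 100 K.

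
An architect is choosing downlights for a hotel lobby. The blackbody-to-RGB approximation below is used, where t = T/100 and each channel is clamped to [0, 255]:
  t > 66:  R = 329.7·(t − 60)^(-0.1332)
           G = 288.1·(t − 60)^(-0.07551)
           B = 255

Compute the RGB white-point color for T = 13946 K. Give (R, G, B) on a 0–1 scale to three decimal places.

t = 13946/100 = 139.46; the t > 66 branch applies.
R = 329.7·(139.46 − 60)^(-0.1332) = 329.7·79.46^(-0.1332) = 329.7·0.55834 = 184.085.
G = 288.1·(139.46 − 60)^(-0.07551) = 288.1·79.46^(-0.07551) = 288.1·0.71865 = 207.044.
B = 255 by definition for t > 66.
Dividing each by 255: (0.7219, 0.8119, 1.0000) → (0.722, 0.812, 1.000).

(0.722, 0.812, 1.000)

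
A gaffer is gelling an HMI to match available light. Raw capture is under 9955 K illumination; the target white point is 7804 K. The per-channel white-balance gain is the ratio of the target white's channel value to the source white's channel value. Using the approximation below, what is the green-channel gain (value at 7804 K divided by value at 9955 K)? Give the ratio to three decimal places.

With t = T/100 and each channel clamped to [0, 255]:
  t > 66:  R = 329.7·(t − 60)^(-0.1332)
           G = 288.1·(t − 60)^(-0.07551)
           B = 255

1.061

At 9955 K (t = 99.55):
  G = 288.1·(99.55 − 60)^(-0.07551) = 288.1·39.55^(-0.07551) = 288.1·0.75753 = 218.244.
At 7804 K (t = 78.04):
  G = 288.1·(78.04 − 60)^(-0.07551) = 288.1·18.04^(-0.07551) = 288.1·0.80379 = 231.571.
Gain = 231.571 / 218.244 = 1.0611 → 1.061.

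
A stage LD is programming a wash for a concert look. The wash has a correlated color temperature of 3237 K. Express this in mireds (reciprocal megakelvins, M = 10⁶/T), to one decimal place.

M = 10⁶ / 3237 = 308.928 → 308.9 mireds.

308.9 mireds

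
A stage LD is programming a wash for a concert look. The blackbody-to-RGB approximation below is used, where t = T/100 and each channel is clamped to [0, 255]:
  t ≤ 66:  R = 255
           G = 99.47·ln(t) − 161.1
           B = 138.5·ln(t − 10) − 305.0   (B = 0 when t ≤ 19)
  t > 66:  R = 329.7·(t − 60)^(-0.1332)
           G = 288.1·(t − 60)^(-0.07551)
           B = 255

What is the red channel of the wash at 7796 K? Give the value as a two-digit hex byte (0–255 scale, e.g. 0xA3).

t = 7796/100 = 77.96; the t > 66 branch applies.
R = 329.7·(77.96 − 60)^(-0.1332) = 329.7·17.96^(-0.1332) = 329.7·0.68065 = 224.412.
Rounded: 224; in hex, 0xE0.

0xE0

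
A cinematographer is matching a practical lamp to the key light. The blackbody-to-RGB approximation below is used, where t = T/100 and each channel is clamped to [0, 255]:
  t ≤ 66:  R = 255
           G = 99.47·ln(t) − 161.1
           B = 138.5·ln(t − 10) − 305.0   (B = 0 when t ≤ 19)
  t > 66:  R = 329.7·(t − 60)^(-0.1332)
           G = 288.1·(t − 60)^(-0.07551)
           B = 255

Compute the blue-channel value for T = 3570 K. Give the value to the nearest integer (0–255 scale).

t = 3570/100 = 35.7; the t ≤ 66 branch applies.
B = 138.5·ln(35.7 − 10) − 305.0 = 138.5·ln 25.7 − 305.0 = 138.5·3.2465 − 305.0 = 144.639.
Rounded: 145.

145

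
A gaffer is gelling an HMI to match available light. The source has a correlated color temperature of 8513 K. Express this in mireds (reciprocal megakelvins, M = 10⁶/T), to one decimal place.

M = 10⁶ / 8513 = 117.467 → 117.5 mireds.

117.5 mireds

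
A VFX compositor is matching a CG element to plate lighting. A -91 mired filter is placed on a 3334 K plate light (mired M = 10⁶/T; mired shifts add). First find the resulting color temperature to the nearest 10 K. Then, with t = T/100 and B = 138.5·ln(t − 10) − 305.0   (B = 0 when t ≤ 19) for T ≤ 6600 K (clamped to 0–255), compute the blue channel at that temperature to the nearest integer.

198

M_in = 10⁶/3334 = 299.94; M_out = 299.94 + (-91) = 208.94.
T_out = 10⁶/208.94 = 4786.1 K → 4790 K; t = 47.9.
B = 138.5·ln(47.9 − 10) − 305.0 = 138.5·ln 37.9 − 305.0 = 138.5·3.6350 − 305.0 = 198.441.
Rounded: 198.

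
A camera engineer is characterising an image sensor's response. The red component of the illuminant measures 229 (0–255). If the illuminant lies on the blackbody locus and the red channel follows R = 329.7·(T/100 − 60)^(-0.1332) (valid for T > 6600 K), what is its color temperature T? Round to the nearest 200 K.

7600 K

(t − 60)^(-0.1332) = 229/329.7 = 0.69457.
t − 60 = 0.69457^(1/-0.1332) = 0.69457^(-7.508) = 15.428, so t = 75.428.
T = 100·t = 7543 K → 7600 K to the nearest 200 K.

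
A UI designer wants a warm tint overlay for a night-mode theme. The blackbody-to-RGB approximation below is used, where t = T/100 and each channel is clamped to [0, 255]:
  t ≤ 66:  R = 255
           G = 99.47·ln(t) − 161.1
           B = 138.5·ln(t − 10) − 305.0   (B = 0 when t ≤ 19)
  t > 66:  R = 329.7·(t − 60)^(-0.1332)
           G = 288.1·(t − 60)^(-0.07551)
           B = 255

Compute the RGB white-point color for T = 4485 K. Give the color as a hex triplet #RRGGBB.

#FFD9BB

t = 4485/100 = 44.85; the t ≤ 66 branch applies.
R = 255 by definition for t ≤ 66.
G = 99.47·ln 44.85 − 161.1 = 99.47·3.8033 − 161.1 = 217.217.
B = 138.5·ln(44.85 − 10) − 305.0 = 138.5·ln 34.85 − 305.0 = 138.5·3.5511 − 305.0 = 186.821.
Rounded: (255, 217, 187).
In hex: #FFD9BB.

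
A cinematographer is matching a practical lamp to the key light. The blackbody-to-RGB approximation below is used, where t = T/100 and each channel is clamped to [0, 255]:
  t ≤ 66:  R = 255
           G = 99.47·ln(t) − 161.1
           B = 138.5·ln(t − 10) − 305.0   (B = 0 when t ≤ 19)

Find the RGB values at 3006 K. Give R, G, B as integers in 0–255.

t = 3006/100 = 30.06; the t ≤ 66 branch applies.
R = 255 by definition for t ≤ 66.
G = 99.47·ln 30.06 − 161.1 = 99.47·3.4032 − 161.1 = 177.416.
B = 138.5·ln(30.06 − 10) − 305.0 = 138.5·ln 20.06 − 305.0 = 138.5·2.9987 − 305.0 = 110.324.
Rounded: (255, 177, 110).

R=255, G=177, B=110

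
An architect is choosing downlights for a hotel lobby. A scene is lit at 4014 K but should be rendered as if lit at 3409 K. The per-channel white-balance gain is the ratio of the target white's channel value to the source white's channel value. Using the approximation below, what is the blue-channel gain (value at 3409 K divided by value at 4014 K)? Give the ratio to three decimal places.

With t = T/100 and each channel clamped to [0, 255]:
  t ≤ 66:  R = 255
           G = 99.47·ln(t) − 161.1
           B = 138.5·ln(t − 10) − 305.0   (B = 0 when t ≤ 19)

0.814

At 4014 K (t = 40.14):
  B = 138.5·ln(40.14 − 10) − 305.0 = 138.5·ln 30.14 − 305.0 = 138.5·3.4059 − 305.0 = 166.711.
At 3409 K (t = 34.09):
  B = 138.5·ln(34.09 − 10) − 305.0 = 138.5·ln 24.09 − 305.0 = 138.5·3.1818 − 305.0 = 135.679.
Gain = 135.679 / 166.711 = 0.8139 → 0.814.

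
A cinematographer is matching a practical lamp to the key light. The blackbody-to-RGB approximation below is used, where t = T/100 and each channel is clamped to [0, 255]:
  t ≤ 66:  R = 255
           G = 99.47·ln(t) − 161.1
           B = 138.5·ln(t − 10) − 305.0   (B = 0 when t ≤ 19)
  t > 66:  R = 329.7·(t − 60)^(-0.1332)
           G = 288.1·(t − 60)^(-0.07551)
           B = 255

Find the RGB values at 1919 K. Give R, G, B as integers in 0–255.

t = 1919/100 = 19.19; the t ≤ 66 branch applies.
R = 255 by definition for t ≤ 66.
G = 99.47·ln 19.19 − 161.1 = 99.47·2.9544 − 161.1 = 132.773.
B = 138.5·ln(19.19 − 10) − 305.0 = 138.5·ln 9.19 − 305.0 = 138.5·2.2181 − 305.0 = 2.209.
Rounded: (255, 133, 2).

R=255, G=133, B=2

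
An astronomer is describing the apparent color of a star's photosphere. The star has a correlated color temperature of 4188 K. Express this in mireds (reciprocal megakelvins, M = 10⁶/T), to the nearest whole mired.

239 mireds

M = 10⁶ / 4188 = 238.777 → 239 mireds.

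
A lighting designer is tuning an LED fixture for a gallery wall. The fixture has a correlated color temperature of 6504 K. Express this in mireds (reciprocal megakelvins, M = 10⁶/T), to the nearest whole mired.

M = 10⁶ / 6504 = 153.752 → 154 mireds.

154 mireds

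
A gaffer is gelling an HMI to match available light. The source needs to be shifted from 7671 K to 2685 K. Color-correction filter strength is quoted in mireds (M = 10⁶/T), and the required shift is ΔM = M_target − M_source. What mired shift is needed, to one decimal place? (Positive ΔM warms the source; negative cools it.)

+242.1 mireds

M_source = 10⁶/7671 = 130.361; M_target = 10⁶/2685 = 372.439.
ΔM = 372.439 − 130.361 = 242.078 → +242.1 mireds, a warming shift.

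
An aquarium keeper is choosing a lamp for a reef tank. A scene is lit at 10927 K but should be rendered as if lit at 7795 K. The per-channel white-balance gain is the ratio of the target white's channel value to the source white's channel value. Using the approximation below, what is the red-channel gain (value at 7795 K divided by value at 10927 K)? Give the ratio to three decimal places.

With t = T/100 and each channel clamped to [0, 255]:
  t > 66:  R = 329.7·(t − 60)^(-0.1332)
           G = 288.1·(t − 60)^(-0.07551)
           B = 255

At 10927 K (t = 109.27):
  R = 329.7·(109.27 − 60)^(-0.1332) = 329.7·49.27^(-0.1332) = 329.7·0.59504 = 196.186.
At 7795 K (t = 77.95):
  R = 329.7·(77.95 − 60)^(-0.1332) = 329.7·17.95^(-0.1332) = 329.7·0.68070 = 224.428.
Gain = 224.428 / 196.186 = 1.1440 → 1.144.

1.144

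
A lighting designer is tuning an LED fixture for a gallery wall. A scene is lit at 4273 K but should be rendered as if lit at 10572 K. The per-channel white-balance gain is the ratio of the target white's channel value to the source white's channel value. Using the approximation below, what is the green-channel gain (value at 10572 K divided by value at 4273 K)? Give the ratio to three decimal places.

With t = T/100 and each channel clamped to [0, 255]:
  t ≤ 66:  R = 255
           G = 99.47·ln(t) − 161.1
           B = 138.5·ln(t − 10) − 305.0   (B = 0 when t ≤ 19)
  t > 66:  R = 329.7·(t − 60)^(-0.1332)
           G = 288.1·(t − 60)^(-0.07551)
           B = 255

At 4273 K (t = 42.73):
  G = 99.47·ln 42.73 − 161.1 = 99.47·3.7549 − 161.1 = 212.400.
At 10572 K (t = 105.72):
  G = 288.1·(105.72 − 60)^(-0.07551) = 288.1·45.72^(-0.07551) = 288.1·0.74928 = 215.868.
Gain = 215.868 / 212.400 = 1.0163 → 1.016.

1.016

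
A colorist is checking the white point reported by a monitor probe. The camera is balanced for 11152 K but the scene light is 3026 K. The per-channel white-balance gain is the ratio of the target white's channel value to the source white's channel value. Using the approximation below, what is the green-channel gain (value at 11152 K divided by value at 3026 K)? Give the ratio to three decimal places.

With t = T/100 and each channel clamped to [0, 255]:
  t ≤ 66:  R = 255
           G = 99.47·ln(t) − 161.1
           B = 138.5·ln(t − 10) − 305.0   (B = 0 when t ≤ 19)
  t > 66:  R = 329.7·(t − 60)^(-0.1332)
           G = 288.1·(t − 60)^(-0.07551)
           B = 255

At 3026 K (t = 30.26):
  G = 99.47·ln 30.26 − 161.1 = 99.47·3.4098 − 161.1 = 178.075.
At 11152 K (t = 111.52):
  G = 288.1·(111.52 − 60)^(-0.07551) = 288.1·51.52^(-0.07551) = 288.1·0.74256 = 213.930.
Gain = 213.930 / 178.075 = 1.2013 → 1.201.

1.201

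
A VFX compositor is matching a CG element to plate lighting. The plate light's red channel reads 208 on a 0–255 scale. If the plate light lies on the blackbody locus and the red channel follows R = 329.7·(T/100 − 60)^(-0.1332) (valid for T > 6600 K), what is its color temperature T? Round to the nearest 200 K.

9200 K

(t − 60)^(-0.1332) = 208/329.7 = 0.63088.
t − 60 = 0.63088^(1/-0.1332) = 0.63088^(-7.508) = 31.763, so t = 91.763.
T = 100·t = 9176 K → 9200 K to the nearest 200 K.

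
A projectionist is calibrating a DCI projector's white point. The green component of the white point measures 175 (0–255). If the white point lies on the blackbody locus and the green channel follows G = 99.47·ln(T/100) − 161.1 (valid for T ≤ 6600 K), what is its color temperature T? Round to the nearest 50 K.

ln t = (175 + 161.1) / 99.47 = 3.3789.
t = e^3.3789 = 29.339.
T = 100·t = 2934 K → 2950 K to the nearest 50 K.

2950 K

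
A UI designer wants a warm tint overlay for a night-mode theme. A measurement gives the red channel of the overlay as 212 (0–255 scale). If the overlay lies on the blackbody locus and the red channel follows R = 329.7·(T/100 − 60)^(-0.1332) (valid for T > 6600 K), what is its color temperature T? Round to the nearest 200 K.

(t − 60)^(-0.1332) = 212/329.7 = 0.64301.
t − 60 = 0.64301^(1/-0.1332) = 0.64301^(-7.508) = 27.530, so t = 87.530.
T = 100·t = 8753 K → 8800 K to the nearest 200 K.

8800 K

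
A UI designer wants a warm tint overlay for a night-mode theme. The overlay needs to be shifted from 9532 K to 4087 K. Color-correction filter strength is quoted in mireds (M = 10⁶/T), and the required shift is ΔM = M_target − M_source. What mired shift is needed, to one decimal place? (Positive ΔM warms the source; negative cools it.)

M_source = 10⁶/9532 = 104.910; M_target = 10⁶/4087 = 244.678.
ΔM = 244.678 − 104.910 = 139.768 → +139.8 mireds, a warming shift.

+139.8 mireds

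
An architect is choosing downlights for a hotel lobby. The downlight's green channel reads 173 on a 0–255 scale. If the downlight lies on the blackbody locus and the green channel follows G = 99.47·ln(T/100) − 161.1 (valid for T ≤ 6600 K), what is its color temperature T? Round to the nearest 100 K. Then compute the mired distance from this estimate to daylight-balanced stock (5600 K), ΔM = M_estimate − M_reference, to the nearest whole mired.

+166 mireds

ln t = (173 + 161.1) / 99.47 = 3.3588.
t = e^3.3588 = 28.755.
T = 100·t = 2875 K → 2900 K to the nearest 100 K.
M_estimate = 10⁶/2900 = 344.83; M_reference = 10⁶/5600 = 178.57.
ΔM = 344.83 − 178.57 = 166.26 → +166 mireds.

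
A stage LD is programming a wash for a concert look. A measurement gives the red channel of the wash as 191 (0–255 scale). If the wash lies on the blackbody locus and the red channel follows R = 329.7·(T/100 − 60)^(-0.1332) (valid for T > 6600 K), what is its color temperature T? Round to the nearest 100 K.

12000 K

(t − 60)^(-0.1332) = 191/329.7 = 0.57931.
t − 60 = 0.57931^(1/-0.1332) = 0.57931^(-7.508) = 60.245, so t = 120.245.
T = 100·t = 12025 K → 12000 K to the nearest 100 K.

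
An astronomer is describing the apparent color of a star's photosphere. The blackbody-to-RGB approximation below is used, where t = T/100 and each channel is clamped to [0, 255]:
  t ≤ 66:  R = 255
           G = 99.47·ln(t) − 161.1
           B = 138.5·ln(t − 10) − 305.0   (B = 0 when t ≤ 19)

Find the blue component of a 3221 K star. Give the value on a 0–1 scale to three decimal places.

0.488

t = 3221/100 = 32.21; the t ≤ 66 branch applies.
B = 138.5·ln(32.21 − 10) − 305.0 = 138.5·ln 22.21 − 305.0 = 138.5·3.1005 − 305.0 = 124.425.
On a 0–1 scale: 124.425/255 = 0.4879 → 0.488.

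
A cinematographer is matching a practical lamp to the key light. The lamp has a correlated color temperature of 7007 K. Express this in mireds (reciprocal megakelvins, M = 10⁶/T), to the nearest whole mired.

M = 10⁶ / 7007 = 142.714 → 143 mireds.

143 mireds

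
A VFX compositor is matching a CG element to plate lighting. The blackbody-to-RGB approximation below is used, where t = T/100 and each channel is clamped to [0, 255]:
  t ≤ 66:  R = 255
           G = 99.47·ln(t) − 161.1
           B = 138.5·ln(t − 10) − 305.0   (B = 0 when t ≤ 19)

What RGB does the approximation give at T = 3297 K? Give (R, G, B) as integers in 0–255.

(255, 187, 129)

t = 3297/100 = 32.97; the t ≤ 66 branch applies.
R = 255 by definition for t ≤ 66.
G = 99.47·ln 32.97 − 161.1 = 99.47·3.4956 − 161.1 = 186.607.
B = 138.5·ln(32.97 − 10) − 305.0 = 138.5·ln 22.97 − 305.0 = 138.5·3.1342 − 305.0 = 129.085.
Rounded: (255, 187, 129).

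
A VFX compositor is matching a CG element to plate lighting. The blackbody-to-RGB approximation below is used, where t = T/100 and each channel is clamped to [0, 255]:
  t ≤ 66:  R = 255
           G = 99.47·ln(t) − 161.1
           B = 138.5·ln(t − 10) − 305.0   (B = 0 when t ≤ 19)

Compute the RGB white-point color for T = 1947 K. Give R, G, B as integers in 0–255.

R=255, G=134, B=6

t = 1947/100 = 19.47; the t ≤ 66 branch applies.
R = 255 by definition for t ≤ 66.
G = 99.47·ln 19.47 − 161.1 = 99.47·2.9689 − 161.1 = 134.214.
B = 138.5·ln(19.47 − 10) − 305.0 = 138.5·ln 9.47 − 305.0 = 138.5·2.2481 − 305.0 = 6.366.
Rounded: (255, 134, 6).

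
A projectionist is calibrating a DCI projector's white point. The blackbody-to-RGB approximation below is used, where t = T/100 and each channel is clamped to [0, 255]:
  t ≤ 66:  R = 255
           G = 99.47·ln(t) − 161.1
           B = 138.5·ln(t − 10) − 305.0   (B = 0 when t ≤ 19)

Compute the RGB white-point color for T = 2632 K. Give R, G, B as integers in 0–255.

t = 2632/100 = 26.32; the t ≤ 66 branch applies.
R = 255 by definition for t ≤ 66.
G = 99.47·ln 26.32 − 161.1 = 99.47·3.2703 − 161.1 = 164.200.
B = 138.5·ln(26.32 − 10) − 305.0 = 138.5·ln 16.32 − 305.0 = 138.5·2.7924 − 305.0 = 81.746.
Rounded: (255, 164, 82).

R=255, G=164, B=82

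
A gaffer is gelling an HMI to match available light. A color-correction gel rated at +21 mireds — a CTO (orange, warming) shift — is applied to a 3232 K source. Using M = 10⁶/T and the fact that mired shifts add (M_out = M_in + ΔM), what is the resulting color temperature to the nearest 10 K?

M_in = 10⁶/3232 = 309.41 mireds.
M_out = 309.41 + (+21) = 330.41 mireds.
T_out = 10⁶/330.41 = 3026.6 K → 3030 K.

3030 K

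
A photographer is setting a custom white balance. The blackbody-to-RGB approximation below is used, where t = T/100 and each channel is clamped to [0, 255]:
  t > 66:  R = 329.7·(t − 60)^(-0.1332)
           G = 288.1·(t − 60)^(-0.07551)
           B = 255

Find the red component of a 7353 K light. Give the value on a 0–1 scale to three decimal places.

t = 7353/100 = 73.53; the t > 66 branch applies.
R = 329.7·(73.53 − 60)^(-0.1332) = 329.7·13.53^(-0.1332) = 329.7·0.70682 = 233.040.
On a 0–1 scale: 233.040/255 = 0.9139 → 0.914.

0.914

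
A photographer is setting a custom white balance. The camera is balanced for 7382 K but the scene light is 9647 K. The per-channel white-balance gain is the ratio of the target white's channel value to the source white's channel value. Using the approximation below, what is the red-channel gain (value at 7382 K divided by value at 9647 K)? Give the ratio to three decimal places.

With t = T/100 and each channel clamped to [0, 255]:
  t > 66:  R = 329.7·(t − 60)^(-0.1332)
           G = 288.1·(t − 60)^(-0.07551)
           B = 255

1.138

At 9647 K (t = 96.47):
  R = 329.7·(96.47 − 60)^(-0.1332) = 329.7·36.47^(-0.1332) = 329.7·0.61937 = 204.206.
At 7382 K (t = 73.82):
  R = 329.7·(73.82 − 60)^(-0.1332) = 329.7·13.82^(-0.1332) = 329.7·0.70483 = 232.382.
Gain = 232.382 / 204.206 = 1.1380 → 1.138.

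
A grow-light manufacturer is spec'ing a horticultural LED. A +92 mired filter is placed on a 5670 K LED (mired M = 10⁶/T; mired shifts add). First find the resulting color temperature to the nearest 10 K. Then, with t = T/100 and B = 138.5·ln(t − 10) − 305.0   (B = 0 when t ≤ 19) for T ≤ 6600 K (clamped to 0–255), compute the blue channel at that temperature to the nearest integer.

153

M_in = 10⁶/5670 = 176.37; M_out = 176.37 + (+92) = 268.37.
T_out = 10⁶/268.37 = 3726.2 K → 3730 K; t = 37.3.
B = 138.5·ln(37.3 − 10) − 305.0 = 138.5·ln 27.3 − 305.0 = 138.5·3.3069 − 305.0 = 153.004.
Rounded: 153.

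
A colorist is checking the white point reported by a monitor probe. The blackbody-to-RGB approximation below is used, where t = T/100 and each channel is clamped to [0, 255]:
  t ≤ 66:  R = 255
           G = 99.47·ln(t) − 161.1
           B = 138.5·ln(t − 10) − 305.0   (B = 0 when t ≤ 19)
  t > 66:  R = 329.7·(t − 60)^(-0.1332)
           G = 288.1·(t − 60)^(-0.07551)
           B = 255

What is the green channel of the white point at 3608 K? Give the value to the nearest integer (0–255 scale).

196

t = 3608/100 = 36.08; the t ≤ 66 branch applies.
G = 99.47·ln 36.08 − 161.1 = 99.47·3.5857 − 161.1 = 195.573.
Rounded: 196.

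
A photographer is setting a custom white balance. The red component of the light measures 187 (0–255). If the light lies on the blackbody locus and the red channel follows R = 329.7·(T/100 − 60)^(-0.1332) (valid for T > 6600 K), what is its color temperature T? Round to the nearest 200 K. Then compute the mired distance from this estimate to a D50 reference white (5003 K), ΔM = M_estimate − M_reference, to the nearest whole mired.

-123 mireds

(t − 60)^(-0.1332) = 187/329.7 = 0.56718.
t − 60 = 0.56718^(1/-0.1332) = 0.56718^(-7.508) = 70.620, so t = 130.620.
T = 100·t = 13062 K → 13000 K to the nearest 200 K.
M_estimate = 10⁶/13000 = 76.92; M_reference = 10⁶/5003 = 199.88.
ΔM = 76.92 − 199.88 = -122.96 → -123 mireds.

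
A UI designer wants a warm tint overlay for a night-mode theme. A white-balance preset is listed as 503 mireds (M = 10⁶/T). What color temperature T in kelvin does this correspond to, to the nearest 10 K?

1990 K

T = 10⁶ / 503 = 1988.07 K → 1990 K.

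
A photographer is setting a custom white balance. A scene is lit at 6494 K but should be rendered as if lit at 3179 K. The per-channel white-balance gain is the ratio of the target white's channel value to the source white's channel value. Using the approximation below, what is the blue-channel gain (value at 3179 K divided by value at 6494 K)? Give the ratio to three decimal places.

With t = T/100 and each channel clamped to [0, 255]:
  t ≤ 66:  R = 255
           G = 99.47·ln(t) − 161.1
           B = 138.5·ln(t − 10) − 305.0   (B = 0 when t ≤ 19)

0.487

At 6494 K (t = 64.94):
  B = 138.5·ln(64.94 − 10) − 305.0 = 138.5·ln 54.94 − 305.0 = 138.5·4.0062 − 305.0 = 249.864.
At 3179 K (t = 31.79):
  B = 138.5·ln(31.79 − 10) − 305.0 = 138.5·ln 21.79 − 305.0 = 138.5·3.0815 − 305.0 = 121.781.
Gain = 121.781 / 249.864 = 0.4874 → 0.487.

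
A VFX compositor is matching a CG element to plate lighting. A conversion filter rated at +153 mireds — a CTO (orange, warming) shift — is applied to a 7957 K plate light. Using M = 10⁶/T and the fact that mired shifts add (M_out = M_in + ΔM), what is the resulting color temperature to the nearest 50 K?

3600 K

M_in = 10⁶/7957 = 125.68 mireds.
M_out = 125.68 + (+153) = 278.68 mireds.
T_out = 10⁶/278.68 = 3588.4 K → 3600 K.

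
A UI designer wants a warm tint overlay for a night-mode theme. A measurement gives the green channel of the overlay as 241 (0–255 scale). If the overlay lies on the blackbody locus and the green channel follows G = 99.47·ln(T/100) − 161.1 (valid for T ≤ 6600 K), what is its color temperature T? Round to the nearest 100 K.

ln t = (241 + 161.1) / 99.47 = 4.0424.
t = e^4.0424 = 56.964.
T = 100·t = 5696 K → 5700 K to the nearest 100 K.

5700 K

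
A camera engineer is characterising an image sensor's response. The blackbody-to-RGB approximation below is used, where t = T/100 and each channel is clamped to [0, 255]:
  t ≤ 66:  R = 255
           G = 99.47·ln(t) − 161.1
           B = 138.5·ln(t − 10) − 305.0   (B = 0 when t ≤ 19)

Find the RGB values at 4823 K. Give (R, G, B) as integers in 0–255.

(255, 224, 200)

t = 4823/100 = 48.23; the t ≤ 66 branch applies.
R = 255 by definition for t ≤ 66.
G = 99.47·ln 48.23 − 161.1 = 99.47·3.8760 − 161.1 = 224.444.
B = 138.5·ln(48.23 − 10) − 305.0 = 138.5·ln 38.23 − 305.0 = 138.5·3.6436 − 305.0 = 199.641.
Rounded: (255, 224, 200).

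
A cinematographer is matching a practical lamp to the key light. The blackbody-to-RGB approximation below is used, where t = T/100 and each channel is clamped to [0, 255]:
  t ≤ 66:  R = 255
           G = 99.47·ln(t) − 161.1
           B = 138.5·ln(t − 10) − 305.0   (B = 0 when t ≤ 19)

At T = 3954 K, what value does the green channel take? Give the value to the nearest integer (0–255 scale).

t = 3954/100 = 39.54; the t ≤ 66 branch applies.
G = 99.47·ln 39.54 − 161.1 = 99.47·3.6773 − 161.1 = 204.682.
Rounded: 205.

205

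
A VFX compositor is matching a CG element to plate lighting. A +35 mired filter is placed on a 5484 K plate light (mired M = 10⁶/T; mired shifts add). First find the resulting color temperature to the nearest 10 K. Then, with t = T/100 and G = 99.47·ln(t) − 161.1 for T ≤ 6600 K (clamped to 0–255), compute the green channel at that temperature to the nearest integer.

220

M_in = 10⁶/5484 = 182.35; M_out = 182.35 + (+35) = 217.35.
T_out = 10⁶/217.35 = 4600.9 K → 4600 K; t = 46.
G = 99.47·ln 46 − 161.1 = 99.47·3.8286 − 161.1 = 219.735.
Rounded: 220.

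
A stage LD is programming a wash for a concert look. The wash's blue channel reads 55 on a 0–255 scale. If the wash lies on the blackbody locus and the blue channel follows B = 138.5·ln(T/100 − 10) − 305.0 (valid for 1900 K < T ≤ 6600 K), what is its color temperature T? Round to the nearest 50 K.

2350 K

ln(t − 10) = (55 + 305.0) / 138.5 = 2.5993.
t − 10 = e^2.5993 = 13.454, so t = 23.454.
T = 100·t = 2345 K → 2350 K to the nearest 50 K.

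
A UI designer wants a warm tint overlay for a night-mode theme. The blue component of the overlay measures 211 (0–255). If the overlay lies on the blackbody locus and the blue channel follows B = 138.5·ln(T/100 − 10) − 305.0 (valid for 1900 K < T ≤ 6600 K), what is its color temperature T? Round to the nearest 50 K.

5150 K

ln(t − 10) = (211 + 305.0) / 138.5 = 3.7256.
t − 10 = e^3.7256 = 41.497, so t = 51.497.
T = 100·t = 5150 K → 5150 K to the nearest 50 K.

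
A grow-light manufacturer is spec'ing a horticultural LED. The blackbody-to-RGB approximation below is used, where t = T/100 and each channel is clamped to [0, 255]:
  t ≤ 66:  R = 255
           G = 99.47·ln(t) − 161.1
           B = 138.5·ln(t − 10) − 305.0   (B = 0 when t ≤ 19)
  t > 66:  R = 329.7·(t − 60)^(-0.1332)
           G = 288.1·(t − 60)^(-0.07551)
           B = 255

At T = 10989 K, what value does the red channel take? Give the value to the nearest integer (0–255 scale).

196

t = 10989/100 = 109.89; the t > 66 branch applies.
R = 329.7·(109.89 − 60)^(-0.1332) = 329.7·49.89^(-0.1332) = 329.7·0.59405 = 195.859.
Rounded: 196.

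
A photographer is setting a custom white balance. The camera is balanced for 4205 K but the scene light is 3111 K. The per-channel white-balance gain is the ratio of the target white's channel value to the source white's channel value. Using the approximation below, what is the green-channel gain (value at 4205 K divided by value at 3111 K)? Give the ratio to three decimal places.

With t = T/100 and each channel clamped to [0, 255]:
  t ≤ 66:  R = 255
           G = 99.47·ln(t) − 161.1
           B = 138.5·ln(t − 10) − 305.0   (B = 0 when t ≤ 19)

At 3111 K (t = 31.11):
  G = 99.47·ln 31.11 − 161.1 = 99.47·3.4375 − 161.1 = 180.831.
At 4205 K (t = 42.05):
  G = 99.47·ln 42.05 − 161.1 = 99.47·3.7389 − 161.1 = 210.804.
Gain = 210.804 / 180.831 = 1.1658 → 1.166.

1.166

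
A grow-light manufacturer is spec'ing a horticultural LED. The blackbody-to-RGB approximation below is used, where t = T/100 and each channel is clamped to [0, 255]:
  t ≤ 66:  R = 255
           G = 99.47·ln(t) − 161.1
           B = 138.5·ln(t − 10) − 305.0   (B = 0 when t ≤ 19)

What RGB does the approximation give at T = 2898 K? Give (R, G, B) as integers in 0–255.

t = 2898/100 = 28.98; the t ≤ 66 branch applies.
R = 255 by definition for t ≤ 66.
G = 99.47·ln 28.98 − 161.1 = 99.47·3.3666 − 161.1 = 173.776.
B = 138.5·ln(28.98 − 10) − 305.0 = 138.5·ln 18.98 − 305.0 = 138.5·2.9434 − 305.0 = 102.659.
Rounded: (255, 174, 103).

(255, 174, 103)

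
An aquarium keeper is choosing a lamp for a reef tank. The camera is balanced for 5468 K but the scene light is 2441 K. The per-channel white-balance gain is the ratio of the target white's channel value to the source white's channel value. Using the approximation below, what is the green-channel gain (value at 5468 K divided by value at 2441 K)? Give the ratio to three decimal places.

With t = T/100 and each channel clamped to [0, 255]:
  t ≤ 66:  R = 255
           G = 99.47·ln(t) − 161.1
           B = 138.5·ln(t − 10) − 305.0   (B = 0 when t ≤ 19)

At 2441 K (t = 24.41):
  G = 99.47·ln 24.41 − 161.1 = 99.47·3.1950 − 161.1 = 156.706.
At 5468 K (t = 54.68):
  G = 99.47·ln 54.68 − 161.1 = 99.47·4.0015 − 161.1 = 236.929.
Gain = 236.929 / 156.706 = 1.5119 → 1.512.

1.512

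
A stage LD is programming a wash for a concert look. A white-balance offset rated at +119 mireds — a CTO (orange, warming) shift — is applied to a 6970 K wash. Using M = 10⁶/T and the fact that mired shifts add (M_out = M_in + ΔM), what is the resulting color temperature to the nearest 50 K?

M_in = 10⁶/6970 = 143.47 mireds.
M_out = 143.47 + (+119) = 262.47 mireds.
T_out = 10⁶/262.47 = 3809.9 K → 3800 K.

3800 K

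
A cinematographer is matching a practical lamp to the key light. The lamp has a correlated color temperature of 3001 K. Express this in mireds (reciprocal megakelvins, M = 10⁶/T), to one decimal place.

333.2 mireds

M = 10⁶ / 3001 = 333.222 → 333.2 mireds.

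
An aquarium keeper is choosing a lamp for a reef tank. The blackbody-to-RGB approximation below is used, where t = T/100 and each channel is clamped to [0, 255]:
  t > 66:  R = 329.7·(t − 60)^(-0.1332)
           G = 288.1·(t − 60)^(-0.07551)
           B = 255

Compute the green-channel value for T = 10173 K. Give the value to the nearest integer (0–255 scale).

t = 10173/100 = 101.73; the t > 66 branch applies.
G = 288.1·(101.73 − 60)^(-0.07551) = 288.1·41.73^(-0.07551) = 288.1·0.75447 = 217.362.
Rounded: 217.

217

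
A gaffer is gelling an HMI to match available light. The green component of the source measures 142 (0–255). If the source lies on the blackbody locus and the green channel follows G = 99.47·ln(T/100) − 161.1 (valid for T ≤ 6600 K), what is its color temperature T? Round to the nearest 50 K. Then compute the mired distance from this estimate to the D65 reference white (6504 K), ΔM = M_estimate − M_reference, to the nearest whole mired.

+322 mireds

ln t = (142 + 161.1) / 99.47 = 3.0471.
t = e^3.0471 = 21.055.
T = 100·t = 2106 K → 2100 K to the nearest 50 K.
M_estimate = 10⁶/2100 = 476.19; M_reference = 10⁶/6504 = 153.75.
ΔM = 476.19 − 153.75 = 322.44 → +322 mireds.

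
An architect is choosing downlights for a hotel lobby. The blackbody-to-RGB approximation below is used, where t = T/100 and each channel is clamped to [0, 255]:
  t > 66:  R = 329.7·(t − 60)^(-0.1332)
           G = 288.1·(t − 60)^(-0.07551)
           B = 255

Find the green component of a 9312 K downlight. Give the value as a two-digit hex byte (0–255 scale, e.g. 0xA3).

t = 9312/100 = 93.12; the t > 66 branch applies.
G = 288.1·(93.12 − 60)^(-0.07551) = 288.1·33.12^(-0.07551) = 288.1·0.76775 = 221.188.
Rounded: 221; in hex, 0xDD.

0xDD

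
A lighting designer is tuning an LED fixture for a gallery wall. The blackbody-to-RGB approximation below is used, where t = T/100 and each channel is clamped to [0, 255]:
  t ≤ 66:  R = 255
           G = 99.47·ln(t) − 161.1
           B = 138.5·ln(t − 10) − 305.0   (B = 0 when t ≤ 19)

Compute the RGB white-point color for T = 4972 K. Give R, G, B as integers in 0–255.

t = 4972/100 = 49.72; the t ≤ 66 branch applies.
R = 255 by definition for t ≤ 66.
G = 99.47·ln 49.72 − 161.1 = 99.47·3.9064 − 161.1 = 227.470.
B = 138.5·ln(49.72 − 10) − 305.0 = 138.5·ln 39.72 − 305.0 = 138.5·3.6819 − 305.0 = 204.937.
Rounded: (255, 227, 205).

R=255, G=227, B=205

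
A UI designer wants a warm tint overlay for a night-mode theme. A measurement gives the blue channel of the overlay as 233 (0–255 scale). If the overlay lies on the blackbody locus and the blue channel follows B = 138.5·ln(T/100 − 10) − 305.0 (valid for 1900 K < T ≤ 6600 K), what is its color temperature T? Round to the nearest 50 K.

ln(t − 10) = (233 + 305.0) / 138.5 = 3.8845.
t − 10 = e^3.8845 = 48.641, so t = 58.641.
T = 100·t = 5864 K → 5850 K to the nearest 50 K.

5850 K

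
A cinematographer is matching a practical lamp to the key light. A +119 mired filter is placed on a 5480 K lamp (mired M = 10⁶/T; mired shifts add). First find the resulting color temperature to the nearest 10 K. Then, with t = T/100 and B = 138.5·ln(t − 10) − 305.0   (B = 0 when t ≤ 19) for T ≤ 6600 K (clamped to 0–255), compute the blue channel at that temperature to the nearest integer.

M_in = 10⁶/5480 = 182.48; M_out = 182.48 + (+119) = 301.48.
T_out = 10⁶/301.48 = 3317.0 K → 3320 K; t = 33.2.
B = 138.5·ln(33.2 − 10) − 305.0 = 138.5·ln 23.2 − 305.0 = 138.5·3.1442 − 305.0 = 130.465.
Rounded: 130.

130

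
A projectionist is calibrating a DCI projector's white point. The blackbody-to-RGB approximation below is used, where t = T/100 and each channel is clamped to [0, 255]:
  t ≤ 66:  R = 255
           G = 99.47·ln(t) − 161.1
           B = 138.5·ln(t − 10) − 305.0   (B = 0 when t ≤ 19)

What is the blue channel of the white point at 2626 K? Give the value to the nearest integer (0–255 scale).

t = 2626/100 = 26.26; the t ≤ 66 branch applies.
B = 138.5·ln(26.26 − 10) − 305.0 = 138.5·ln 16.26 − 305.0 = 138.5·2.7887 − 305.0 = 81.236.
Rounded: 81.

81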